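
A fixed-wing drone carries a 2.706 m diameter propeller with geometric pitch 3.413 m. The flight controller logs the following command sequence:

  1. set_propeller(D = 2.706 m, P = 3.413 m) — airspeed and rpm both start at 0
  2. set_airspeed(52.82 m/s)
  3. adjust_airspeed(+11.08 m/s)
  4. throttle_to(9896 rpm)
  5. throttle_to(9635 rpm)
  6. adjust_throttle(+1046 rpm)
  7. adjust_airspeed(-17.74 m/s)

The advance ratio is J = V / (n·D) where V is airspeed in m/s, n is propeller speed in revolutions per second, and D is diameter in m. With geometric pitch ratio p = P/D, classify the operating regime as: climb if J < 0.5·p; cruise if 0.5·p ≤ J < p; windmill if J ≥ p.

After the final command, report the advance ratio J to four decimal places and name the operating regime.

J = 0.0958, regime = climb

set_propeller: D = 2.706 m, P = 3.413 m (p = P/D = 1.261271); state ← (V=0, rpm=0)
set_airspeed(52.82): V ← 52.82 m/s
adjust_airspeed(+11.08): V ← 52.82 +11.08 = 63.9 m/s
throttle_to(9896): rpm ← 9896
throttle_to(9635): rpm ← 9635
adjust_throttle(+1046): rpm ← 9635 +1046 = 10681
adjust_airspeed(-17.74): V ← 63.9 -17.74 = 46.16 m/s
final state: V = 46.16 m/s, rpm = 10681 → n = rpm/60 = 178.016667 rev/s
J = V / (n·D) = 46.16 / (178.016667 × 2.706) = 0.095825
regime bands: climb J<0.6306 | cruise [0.6306, 1.2613) | windmill J≥1.2613
J = 0.0958 → climb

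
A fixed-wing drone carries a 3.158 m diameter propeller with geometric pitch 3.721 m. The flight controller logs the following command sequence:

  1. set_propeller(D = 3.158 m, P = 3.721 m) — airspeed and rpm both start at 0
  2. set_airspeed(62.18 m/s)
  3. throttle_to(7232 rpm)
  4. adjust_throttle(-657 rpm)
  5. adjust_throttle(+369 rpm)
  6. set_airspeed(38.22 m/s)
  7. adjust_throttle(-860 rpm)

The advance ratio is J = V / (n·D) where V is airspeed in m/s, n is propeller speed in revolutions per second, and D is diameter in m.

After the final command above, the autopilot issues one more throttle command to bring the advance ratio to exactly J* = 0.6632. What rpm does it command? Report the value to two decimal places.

set_propeller: D = 3.158 m, P = 3.721 m (p = P/D = 1.178277); state ← (V=0, rpm=0)
set_airspeed(62.18): V ← 62.18 m/s
throttle_to(7232): rpm ← 7232
adjust_throttle(-657): rpm ← 7232 -657 = 6575
adjust_throttle(+369): rpm ← 6575 +369 = 6944
set_airspeed(38.22): V ← 38.22 m/s
adjust_throttle(-860): rpm ← 6944 -860 = 6084
final state: V = 38.22 m/s, rpm = 6084 → n = rpm/60 = 101.400000 rev/s
target J* = 0.6632; solve J* = V/(n·D) for n: n = V/(J*·D) = 38.22/(0.6632 × 3.158) = 18.248789 rev/s
rpm = 60·n = 1094.927314

rpm = 1094.93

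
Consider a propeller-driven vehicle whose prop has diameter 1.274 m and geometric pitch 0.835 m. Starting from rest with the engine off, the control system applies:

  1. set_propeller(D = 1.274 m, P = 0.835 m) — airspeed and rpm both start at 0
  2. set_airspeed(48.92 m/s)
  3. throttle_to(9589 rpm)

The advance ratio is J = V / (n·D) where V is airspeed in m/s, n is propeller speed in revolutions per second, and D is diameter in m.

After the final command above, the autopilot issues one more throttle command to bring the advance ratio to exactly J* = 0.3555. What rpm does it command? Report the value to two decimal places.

set_propeller: D = 1.274 m, P = 0.835 m (p = P/D = 0.655416); state ← (V=0, rpm=0)
set_airspeed(48.92): V ← 48.92 m/s
throttle_to(9589): rpm ← 9589
final state: V = 48.92 m/s, rpm = 9589 → n = rpm/60 = 159.816667 rev/s
target J* = 0.3555; solve J* = V/(n·D) for n: n = V/(J*·D) = 48.92/(0.3555 × 1.274) = 108.013345 rev/s
rpm = 60·n = 6480.800694

rpm = 6480.80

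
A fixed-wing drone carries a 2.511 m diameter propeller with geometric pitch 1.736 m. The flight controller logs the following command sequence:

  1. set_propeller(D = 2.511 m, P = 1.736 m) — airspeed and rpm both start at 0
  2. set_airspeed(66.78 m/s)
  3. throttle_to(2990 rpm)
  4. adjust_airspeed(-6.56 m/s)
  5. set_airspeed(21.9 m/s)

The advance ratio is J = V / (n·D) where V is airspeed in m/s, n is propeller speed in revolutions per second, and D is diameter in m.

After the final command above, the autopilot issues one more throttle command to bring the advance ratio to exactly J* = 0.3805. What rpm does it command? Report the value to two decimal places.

rpm = 1375.29

set_propeller: D = 2.511 m, P = 1.736 m (p = P/D = 0.691358); state ← (V=0, rpm=0)
set_airspeed(66.78): V ← 66.78 m/s
throttle_to(2990): rpm ← 2990
adjust_airspeed(-6.56): V ← 66.78 -6.56 = 60.22 m/s
set_airspeed(21.9): V ← 21.9 m/s
final state: V = 21.9 m/s, rpm = 2990 → n = rpm/60 = 49.833333 rev/s
target J* = 0.3805; solve J* = V/(n·D) for n: n = V/(J*·D) = 21.9/(0.3805 × 2.511) = 22.921484 rev/s
rpm = 60·n = 1375.289070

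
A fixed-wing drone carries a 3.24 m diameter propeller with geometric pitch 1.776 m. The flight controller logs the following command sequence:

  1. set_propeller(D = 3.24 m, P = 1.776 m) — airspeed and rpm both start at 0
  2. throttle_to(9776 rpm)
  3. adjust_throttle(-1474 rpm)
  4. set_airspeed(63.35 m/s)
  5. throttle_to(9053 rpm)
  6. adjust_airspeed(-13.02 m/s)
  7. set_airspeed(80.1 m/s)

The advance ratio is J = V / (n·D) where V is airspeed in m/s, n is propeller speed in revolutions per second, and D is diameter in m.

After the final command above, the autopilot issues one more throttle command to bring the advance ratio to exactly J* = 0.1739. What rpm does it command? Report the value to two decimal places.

rpm = 8529.81

set_propeller: D = 3.24 m, P = 1.776 m (p = P/D = 0.548148); state ← (V=0, rpm=0)
throttle_to(9776): rpm ← 9776
adjust_throttle(-1474): rpm ← 9776 -1474 = 8302
set_airspeed(63.35): V ← 63.35 m/s
throttle_to(9053): rpm ← 9053
adjust_airspeed(-13.02): V ← 63.35 -13.02 = 50.33 m/s
set_airspeed(80.1): V ← 80.1 m/s
final state: V = 80.1 m/s, rpm = 9053 → n = rpm/60 = 150.883333 rev/s
target J* = 0.1739; solve J* = V/(n·D) for n: n = V/(J*·D) = 80.1/(0.1739 × 3.24) = 142.163440 rev/s
rpm = 60·n = 8529.806402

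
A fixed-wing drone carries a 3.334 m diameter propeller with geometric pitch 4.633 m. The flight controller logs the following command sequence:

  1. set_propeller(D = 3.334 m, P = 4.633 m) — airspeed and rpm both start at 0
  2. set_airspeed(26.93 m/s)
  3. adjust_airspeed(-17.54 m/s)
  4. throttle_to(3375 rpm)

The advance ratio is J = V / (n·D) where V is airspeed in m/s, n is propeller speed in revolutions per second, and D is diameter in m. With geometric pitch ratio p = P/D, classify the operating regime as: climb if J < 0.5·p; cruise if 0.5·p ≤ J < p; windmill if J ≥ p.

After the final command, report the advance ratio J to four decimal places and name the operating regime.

J = 0.0501, regime = climb

set_propeller: D = 3.334 m, P = 4.633 m (p = P/D = 1.389622); state ← (V=0, rpm=0)
set_airspeed(26.93): V ← 26.93 m/s
adjust_airspeed(-17.54): V ← 26.93 -17.54 = 9.39 m/s
throttle_to(3375): rpm ← 3375
final state: V = 9.39 m/s, rpm = 3375 → n = rpm/60 = 56.250000 rev/s
J = V / (n·D) = 9.39 / (56.250000 × 3.334) = 0.050070
regime bands: climb J<0.6948 | cruise [0.6948, 1.3896) | windmill J≥1.3896
J = 0.0501 → climb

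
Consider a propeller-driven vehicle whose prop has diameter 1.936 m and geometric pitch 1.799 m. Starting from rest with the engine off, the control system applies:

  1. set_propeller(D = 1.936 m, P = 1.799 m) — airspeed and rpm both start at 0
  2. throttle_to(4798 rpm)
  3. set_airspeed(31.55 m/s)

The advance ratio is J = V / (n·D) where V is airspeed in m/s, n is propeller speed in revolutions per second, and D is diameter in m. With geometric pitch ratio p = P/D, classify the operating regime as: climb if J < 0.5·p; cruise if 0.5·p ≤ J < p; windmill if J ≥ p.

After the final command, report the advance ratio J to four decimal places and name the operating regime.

J = 0.2038, regime = climb

set_propeller: D = 1.936 m, P = 1.799 m (p = P/D = 0.929236); state ← (V=0, rpm=0)
throttle_to(4798): rpm ← 4798
set_airspeed(31.55): V ← 31.55 m/s
final state: V = 31.55 m/s, rpm = 4798 → n = rpm/60 = 79.966667 rev/s
J = V / (n·D) = 31.55 / (79.966667 × 1.936) = 0.203791
regime bands: climb J<0.4646 | cruise [0.4646, 0.9292) | windmill J≥0.9292
J = 0.2038 → climb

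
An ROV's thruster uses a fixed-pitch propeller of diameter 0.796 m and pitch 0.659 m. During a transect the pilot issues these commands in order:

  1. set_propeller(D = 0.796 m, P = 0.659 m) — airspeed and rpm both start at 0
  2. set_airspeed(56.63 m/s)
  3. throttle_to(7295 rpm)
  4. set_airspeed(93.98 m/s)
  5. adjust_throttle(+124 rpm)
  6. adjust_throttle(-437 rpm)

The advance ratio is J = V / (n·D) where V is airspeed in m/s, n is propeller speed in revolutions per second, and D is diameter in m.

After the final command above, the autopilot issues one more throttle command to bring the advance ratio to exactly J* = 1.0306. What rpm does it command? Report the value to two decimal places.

rpm = 6873.59

set_propeller: D = 0.796 m, P = 0.659 m (p = P/D = 0.827889); state ← (V=0, rpm=0)
set_airspeed(56.63): V ← 56.63 m/s
throttle_to(7295): rpm ← 7295
set_airspeed(93.98): V ← 93.98 m/s
adjust_throttle(+124): rpm ← 7295 +124 = 7419
adjust_throttle(-437): rpm ← 7419 -437 = 6982
final state: V = 93.98 m/s, rpm = 6982 → n = rpm/60 = 116.366667 rev/s
target J* = 1.0306; solve J* = V/(n·D) for n: n = V/(J*·D) = 93.98/(1.0306 × 0.796) = 114.559797 rev/s
rpm = 60·n = 6873.587811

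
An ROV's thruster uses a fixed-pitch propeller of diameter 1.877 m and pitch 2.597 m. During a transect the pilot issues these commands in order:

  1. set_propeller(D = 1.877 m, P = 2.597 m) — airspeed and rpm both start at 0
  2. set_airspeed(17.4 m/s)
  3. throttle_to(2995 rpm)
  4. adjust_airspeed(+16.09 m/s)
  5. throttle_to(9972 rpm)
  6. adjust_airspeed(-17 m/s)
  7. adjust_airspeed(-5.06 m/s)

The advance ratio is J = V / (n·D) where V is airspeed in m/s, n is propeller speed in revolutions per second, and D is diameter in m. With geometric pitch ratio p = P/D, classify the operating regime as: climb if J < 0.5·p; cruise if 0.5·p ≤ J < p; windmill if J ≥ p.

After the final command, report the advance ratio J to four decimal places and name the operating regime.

J = 0.0366, regime = climb

set_propeller: D = 1.877 m, P = 2.597 m (p = P/D = 1.383591); state ← (V=0, rpm=0)
set_airspeed(17.4): V ← 17.4 m/s
throttle_to(2995): rpm ← 2995
adjust_airspeed(+16.09): V ← 17.4 +16.09 = 33.49 m/s
throttle_to(9972): rpm ← 9972
adjust_airspeed(-17): V ← 33.49 -17 = 16.49 m/s
adjust_airspeed(-5.06): V ← 16.49 -5.06 = 11.43 m/s
final state: V = 11.43 m/s, rpm = 9972 → n = rpm/60 = 166.200000 rev/s
J = V / (n·D) = 11.43 / (166.200000 × 1.877) = 0.036640
regime bands: climb J<0.6918 | cruise [0.6918, 1.3836) | windmill J≥1.3836
J = 0.0366 → climb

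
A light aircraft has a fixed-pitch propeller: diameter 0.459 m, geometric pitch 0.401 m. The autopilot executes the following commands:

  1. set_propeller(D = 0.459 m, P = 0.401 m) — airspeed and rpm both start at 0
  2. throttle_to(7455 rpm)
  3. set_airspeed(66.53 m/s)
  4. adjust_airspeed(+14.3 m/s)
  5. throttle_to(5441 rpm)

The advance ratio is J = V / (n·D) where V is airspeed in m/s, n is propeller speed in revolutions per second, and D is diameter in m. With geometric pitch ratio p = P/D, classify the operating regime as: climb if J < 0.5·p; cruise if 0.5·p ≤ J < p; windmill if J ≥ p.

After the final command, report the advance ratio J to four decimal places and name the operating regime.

J = 1.9419, regime = windmill

set_propeller: D = 0.459 m, P = 0.401 m (p = P/D = 0.873638); state ← (V=0, rpm=0)
throttle_to(7455): rpm ← 7455
set_airspeed(66.53): V ← 66.53 m/s
adjust_airspeed(+14.3): V ← 66.53 +14.3 = 80.83 m/s
throttle_to(5441): rpm ← 5441
final state: V = 80.83 m/s, rpm = 5441 → n = rpm/60 = 90.683333 rev/s
J = V / (n·D) = 80.83 / (90.683333 × 0.459) = 1.941925
regime bands: climb J<0.4368 | cruise [0.4368, 0.8736) | windmill J≥0.8736
J = 1.9419 → windmill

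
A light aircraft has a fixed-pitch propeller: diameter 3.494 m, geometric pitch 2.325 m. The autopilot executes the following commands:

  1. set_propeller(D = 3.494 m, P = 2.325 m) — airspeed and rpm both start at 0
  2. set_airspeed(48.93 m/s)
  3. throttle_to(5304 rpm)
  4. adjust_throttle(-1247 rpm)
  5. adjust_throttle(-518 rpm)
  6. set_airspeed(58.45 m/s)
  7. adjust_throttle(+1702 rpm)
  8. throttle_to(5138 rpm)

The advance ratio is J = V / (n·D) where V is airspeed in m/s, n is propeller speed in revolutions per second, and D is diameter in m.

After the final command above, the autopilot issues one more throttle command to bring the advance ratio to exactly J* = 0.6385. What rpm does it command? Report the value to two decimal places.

rpm = 1572.00

set_propeller: D = 3.494 m, P = 2.325 m (p = P/D = 0.665426); state ← (V=0, rpm=0)
set_airspeed(48.93): V ← 48.93 m/s
throttle_to(5304): rpm ← 5304
adjust_throttle(-1247): rpm ← 5304 -1247 = 4057
adjust_throttle(-518): rpm ← 4057 -518 = 3539
set_airspeed(58.45): V ← 58.45 m/s
adjust_throttle(+1702): rpm ← 3539 +1702 = 5241
throttle_to(5138): rpm ← 5138
final state: V = 58.45 m/s, rpm = 5138 → n = rpm/60 = 85.633333 rev/s
target J* = 0.6385; solve J* = V/(n·D) for n: n = V/(J*·D) = 58.45/(0.6385 × 3.494) = 26.199965 rev/s
rpm = 60·n = 1571.997908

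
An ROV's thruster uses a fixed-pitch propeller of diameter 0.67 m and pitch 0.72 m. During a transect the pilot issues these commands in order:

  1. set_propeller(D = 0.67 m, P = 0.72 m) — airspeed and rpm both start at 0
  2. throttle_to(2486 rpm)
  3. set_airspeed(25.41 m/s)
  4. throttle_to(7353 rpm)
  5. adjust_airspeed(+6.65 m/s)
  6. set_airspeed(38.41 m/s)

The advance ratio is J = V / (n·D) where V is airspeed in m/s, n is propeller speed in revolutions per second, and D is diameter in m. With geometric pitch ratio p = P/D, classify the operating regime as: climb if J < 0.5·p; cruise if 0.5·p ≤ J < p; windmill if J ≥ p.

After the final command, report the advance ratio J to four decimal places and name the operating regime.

set_propeller: D = 0.67 m, P = 0.72 m (p = P/D = 1.074627); state ← (V=0, rpm=0)
throttle_to(2486): rpm ← 2486
set_airspeed(25.41): V ← 25.41 m/s
throttle_to(7353): rpm ← 7353
adjust_airspeed(+6.65): V ← 25.41 +6.65 = 32.06 m/s
set_airspeed(38.41): V ← 38.41 m/s
final state: V = 38.41 m/s, rpm = 7353 → n = rpm/60 = 122.550000 rev/s
J = V / (n·D) = 38.41 / (122.550000 × 0.67) = 0.467796
regime bands: climb J<0.5373 | cruise [0.5373, 1.0746) | windmill J≥1.0746
J = 0.4678 → climb

J = 0.4678, regime = climb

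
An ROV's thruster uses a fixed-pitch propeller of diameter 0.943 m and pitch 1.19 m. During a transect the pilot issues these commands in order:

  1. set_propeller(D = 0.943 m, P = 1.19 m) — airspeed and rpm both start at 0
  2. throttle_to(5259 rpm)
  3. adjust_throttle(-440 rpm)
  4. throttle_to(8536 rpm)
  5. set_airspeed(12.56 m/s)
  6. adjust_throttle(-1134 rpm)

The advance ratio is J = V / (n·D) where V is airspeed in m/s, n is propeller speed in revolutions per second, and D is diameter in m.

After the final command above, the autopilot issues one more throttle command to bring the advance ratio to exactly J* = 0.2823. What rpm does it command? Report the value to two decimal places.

set_propeller: D = 0.943 m, P = 1.19 m (p = P/D = 1.261930); state ← (V=0, rpm=0)
throttle_to(5259): rpm ← 5259
adjust_throttle(-440): rpm ← 5259 -440 = 4819
throttle_to(8536): rpm ← 8536
set_airspeed(12.56): V ← 12.56 m/s
adjust_throttle(-1134): rpm ← 8536 -1134 = 7402
final state: V = 12.56 m/s, rpm = 7402 → n = rpm/60 = 123.366667 rev/s
target J* = 0.2823; solve J* = V/(n·D) for n: n = V/(J*·D) = 12.56/(0.2823 × 0.943) = 47.180992 rev/s
rpm = 60·n = 2830.859524

rpm = 2830.86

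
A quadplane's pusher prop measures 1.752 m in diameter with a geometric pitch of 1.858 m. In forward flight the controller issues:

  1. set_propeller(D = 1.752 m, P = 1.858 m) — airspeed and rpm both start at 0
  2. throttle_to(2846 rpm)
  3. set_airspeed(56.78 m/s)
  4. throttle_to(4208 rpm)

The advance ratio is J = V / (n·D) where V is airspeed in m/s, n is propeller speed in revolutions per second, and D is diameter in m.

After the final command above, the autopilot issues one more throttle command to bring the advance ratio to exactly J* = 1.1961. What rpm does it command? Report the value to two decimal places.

rpm = 1625.72

set_propeller: D = 1.752 m, P = 1.858 m (p = P/D = 1.060502); state ← (V=0, rpm=0)
throttle_to(2846): rpm ← 2846
set_airspeed(56.78): V ← 56.78 m/s
throttle_to(4208): rpm ← 4208
final state: V = 56.78 m/s, rpm = 4208 → n = rpm/60 = 70.133333 rev/s
target J* = 1.1961; solve J* = V/(n·D) for n: n = V/(J*·D) = 56.78/(1.1961 × 1.752) = 27.095290 rev/s
rpm = 60·n = 1625.717371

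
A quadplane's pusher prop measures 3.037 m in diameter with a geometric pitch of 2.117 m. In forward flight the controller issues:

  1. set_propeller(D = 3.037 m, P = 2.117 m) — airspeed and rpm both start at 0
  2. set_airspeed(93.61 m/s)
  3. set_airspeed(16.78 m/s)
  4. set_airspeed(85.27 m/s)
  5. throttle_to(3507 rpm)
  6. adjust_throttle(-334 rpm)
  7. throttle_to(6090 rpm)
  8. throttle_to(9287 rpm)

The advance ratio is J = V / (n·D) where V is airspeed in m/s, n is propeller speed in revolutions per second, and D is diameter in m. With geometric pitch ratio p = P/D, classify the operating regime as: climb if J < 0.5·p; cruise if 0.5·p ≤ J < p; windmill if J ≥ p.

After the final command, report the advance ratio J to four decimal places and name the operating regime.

J = 0.1814, regime = climb

set_propeller: D = 3.037 m, P = 2.117 m (p = P/D = 0.697069); state ← (V=0, rpm=0)
set_airspeed(93.61): V ← 93.61 m/s
set_airspeed(16.78): V ← 16.78 m/s
set_airspeed(85.27): V ← 85.27 m/s
throttle_to(3507): rpm ← 3507
adjust_throttle(-334): rpm ← 3507 -334 = 3173
throttle_to(6090): rpm ← 6090
throttle_to(9287): rpm ← 9287
final state: V = 85.27 m/s, rpm = 9287 → n = rpm/60 = 154.783333 rev/s
J = V / (n·D) = 85.27 / (154.783333 × 3.037) = 0.181396
regime bands: climb J<0.3485 | cruise [0.3485, 0.6971) | windmill J≥0.6971
J = 0.1814 → climb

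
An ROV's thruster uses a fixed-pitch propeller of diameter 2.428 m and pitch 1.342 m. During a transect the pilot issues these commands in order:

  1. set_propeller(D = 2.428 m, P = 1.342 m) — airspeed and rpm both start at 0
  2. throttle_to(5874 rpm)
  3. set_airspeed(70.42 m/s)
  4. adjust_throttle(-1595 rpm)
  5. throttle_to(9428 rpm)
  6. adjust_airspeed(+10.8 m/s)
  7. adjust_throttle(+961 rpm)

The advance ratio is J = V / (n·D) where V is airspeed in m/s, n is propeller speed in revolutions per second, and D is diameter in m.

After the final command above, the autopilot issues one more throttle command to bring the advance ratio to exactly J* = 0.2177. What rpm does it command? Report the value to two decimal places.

rpm = 9219.49

set_propeller: D = 2.428 m, P = 1.342 m (p = P/D = 0.552718); state ← (V=0, rpm=0)
throttle_to(5874): rpm ← 5874
set_airspeed(70.42): V ← 70.42 m/s
adjust_throttle(-1595): rpm ← 5874 -1595 = 4279
throttle_to(9428): rpm ← 9428
adjust_airspeed(+10.8): V ← 70.42 +10.8 = 81.22 m/s
adjust_throttle(+961): rpm ← 9428 +961 = 10389
final state: V = 81.22 m/s, rpm = 10389 → n = rpm/60 = 173.150000 rev/s
target J* = 0.2177; solve J* = V/(n·D) for n: n = V/(J*·D) = 81.22/(0.2177 × 2.428) = 153.658247 rev/s
rpm = 60·n = 9219.494808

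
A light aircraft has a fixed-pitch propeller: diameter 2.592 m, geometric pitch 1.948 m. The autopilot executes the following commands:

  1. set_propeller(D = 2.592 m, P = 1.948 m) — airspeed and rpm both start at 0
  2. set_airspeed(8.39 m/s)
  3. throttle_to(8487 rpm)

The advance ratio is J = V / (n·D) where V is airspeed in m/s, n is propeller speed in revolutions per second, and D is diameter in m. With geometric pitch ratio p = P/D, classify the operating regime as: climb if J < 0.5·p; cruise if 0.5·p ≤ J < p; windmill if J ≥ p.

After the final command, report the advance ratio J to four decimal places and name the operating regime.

set_propeller: D = 2.592 m, P = 1.948 m (p = P/D = 0.751543); state ← (V=0, rpm=0)
set_airspeed(8.39): V ← 8.39 m/s
throttle_to(8487): rpm ← 8487
final state: V = 8.39 m/s, rpm = 8487 → n = rpm/60 = 141.450000 rev/s
J = V / (n·D) = 8.39 / (141.450000 × 2.592) = 0.022884
regime bands: climb J<0.3758 | cruise [0.3758, 0.7515) | windmill J≥0.7515
J = 0.0229 → climb

J = 0.0229, regime = climb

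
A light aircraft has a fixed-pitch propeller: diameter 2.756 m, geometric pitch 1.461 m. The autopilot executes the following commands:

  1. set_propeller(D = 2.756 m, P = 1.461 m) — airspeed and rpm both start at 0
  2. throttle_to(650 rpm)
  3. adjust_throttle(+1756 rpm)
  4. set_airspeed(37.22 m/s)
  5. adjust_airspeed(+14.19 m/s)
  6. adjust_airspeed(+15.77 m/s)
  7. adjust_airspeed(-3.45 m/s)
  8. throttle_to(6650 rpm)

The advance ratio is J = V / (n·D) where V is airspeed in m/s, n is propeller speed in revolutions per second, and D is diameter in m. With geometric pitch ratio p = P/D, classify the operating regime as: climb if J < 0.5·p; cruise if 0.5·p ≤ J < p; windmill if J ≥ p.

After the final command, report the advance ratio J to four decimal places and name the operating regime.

J = 0.2086, regime = climb

set_propeller: D = 2.756 m, P = 1.461 m (p = P/D = 0.530116); state ← (V=0, rpm=0)
throttle_to(650): rpm ← 650
adjust_throttle(+1756): rpm ← 650 +1756 = 2406
set_airspeed(37.22): V ← 37.22 m/s
adjust_airspeed(+14.19): V ← 37.22 +14.19 = 51.41 m/s
adjust_airspeed(+15.77): V ← 51.41 +15.77 = 67.18 m/s
adjust_airspeed(-3.45): V ← 67.18 -3.45 = 63.73 m/s
throttle_to(6650): rpm ← 6650
final state: V = 63.73 m/s, rpm = 6650 → n = rpm/60 = 110.833333 rev/s
J = V / (n·D) = 63.73 / (110.833333 × 2.756) = 0.208638
regime bands: climb J<0.2651 | cruise [0.2651, 0.5301) | windmill J≥0.5301
J = 0.2086 → climb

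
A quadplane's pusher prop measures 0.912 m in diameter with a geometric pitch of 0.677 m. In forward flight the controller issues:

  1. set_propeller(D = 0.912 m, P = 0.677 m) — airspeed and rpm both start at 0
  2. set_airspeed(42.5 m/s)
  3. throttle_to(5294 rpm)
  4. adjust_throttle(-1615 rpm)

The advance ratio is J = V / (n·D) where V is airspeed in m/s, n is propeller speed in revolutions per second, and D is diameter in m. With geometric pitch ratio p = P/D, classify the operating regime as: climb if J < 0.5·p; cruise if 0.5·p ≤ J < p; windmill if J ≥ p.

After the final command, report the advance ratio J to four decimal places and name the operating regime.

set_propeller: D = 0.912 m, P = 0.677 m (p = P/D = 0.742325); state ← (V=0, rpm=0)
set_airspeed(42.5): V ← 42.5 m/s
throttle_to(5294): rpm ← 5294
adjust_throttle(-1615): rpm ← 5294 -1615 = 3679
final state: V = 42.5 m/s, rpm = 3679 → n = rpm/60 = 61.316667 rev/s
J = V / (n·D) = 42.5 / (61.316667 × 0.912) = 0.760003
regime bands: climb J<0.3712 | cruise [0.3712, 0.7423) | windmill J≥0.7423
J = 0.7600 → windmill

J = 0.7600, regime = windmill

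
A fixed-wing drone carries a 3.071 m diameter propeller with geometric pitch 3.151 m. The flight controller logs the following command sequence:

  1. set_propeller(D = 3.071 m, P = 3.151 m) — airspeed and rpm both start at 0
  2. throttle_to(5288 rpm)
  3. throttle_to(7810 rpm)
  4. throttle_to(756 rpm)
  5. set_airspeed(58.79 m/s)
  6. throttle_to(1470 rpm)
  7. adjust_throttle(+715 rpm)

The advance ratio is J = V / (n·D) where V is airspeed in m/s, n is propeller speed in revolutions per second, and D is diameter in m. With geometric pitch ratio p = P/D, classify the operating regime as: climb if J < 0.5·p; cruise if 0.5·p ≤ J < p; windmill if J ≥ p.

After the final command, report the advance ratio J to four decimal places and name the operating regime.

J = 0.5257, regime = cruise

set_propeller: D = 3.071 m, P = 3.151 m (p = P/D = 1.026050); state ← (V=0, rpm=0)
throttle_to(5288): rpm ← 5288
throttle_to(7810): rpm ← 7810
throttle_to(756): rpm ← 756
set_airspeed(58.79): V ← 58.79 m/s
throttle_to(1470): rpm ← 1470
adjust_throttle(+715): rpm ← 1470 +715 = 2185
final state: V = 58.79 m/s, rpm = 2185 → n = rpm/60 = 36.416667 rev/s
J = V / (n·D) = 58.79 / (36.416667 × 3.071) = 0.525682
regime bands: climb J<0.5130 | cruise [0.5130, 1.0261) | windmill J≥1.0261
J = 0.5257 → cruise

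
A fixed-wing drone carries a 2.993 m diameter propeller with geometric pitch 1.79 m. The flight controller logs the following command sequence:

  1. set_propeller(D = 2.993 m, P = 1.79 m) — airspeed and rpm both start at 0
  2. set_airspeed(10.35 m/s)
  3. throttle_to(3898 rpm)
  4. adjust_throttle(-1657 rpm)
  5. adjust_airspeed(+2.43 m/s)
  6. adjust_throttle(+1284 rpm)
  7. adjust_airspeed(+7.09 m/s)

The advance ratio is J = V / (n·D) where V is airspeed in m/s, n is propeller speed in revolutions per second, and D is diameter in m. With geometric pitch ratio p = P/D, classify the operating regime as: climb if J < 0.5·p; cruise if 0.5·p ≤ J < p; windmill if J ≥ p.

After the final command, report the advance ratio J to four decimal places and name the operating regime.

J = 0.1130, regime = climb

set_propeller: D = 2.993 m, P = 1.79 m (p = P/D = 0.598062); state ← (V=0, rpm=0)
set_airspeed(10.35): V ← 10.35 m/s
throttle_to(3898): rpm ← 3898
adjust_throttle(-1657): rpm ← 3898 -1657 = 2241
adjust_airspeed(+2.43): V ← 10.35 +2.43 = 12.78 m/s
adjust_throttle(+1284): rpm ← 2241 +1284 = 3525
adjust_airspeed(+7.09): V ← 12.78 +7.09 = 19.87 m/s
final state: V = 19.87 m/s, rpm = 3525 → n = rpm/60 = 58.750000 rev/s
J = V / (n·D) = 19.87 / (58.750000 × 2.993) = 0.113001
regime bands: climb J<0.2990 | cruise [0.2990, 0.5981) | windmill J≥0.5981
J = 0.1130 → climb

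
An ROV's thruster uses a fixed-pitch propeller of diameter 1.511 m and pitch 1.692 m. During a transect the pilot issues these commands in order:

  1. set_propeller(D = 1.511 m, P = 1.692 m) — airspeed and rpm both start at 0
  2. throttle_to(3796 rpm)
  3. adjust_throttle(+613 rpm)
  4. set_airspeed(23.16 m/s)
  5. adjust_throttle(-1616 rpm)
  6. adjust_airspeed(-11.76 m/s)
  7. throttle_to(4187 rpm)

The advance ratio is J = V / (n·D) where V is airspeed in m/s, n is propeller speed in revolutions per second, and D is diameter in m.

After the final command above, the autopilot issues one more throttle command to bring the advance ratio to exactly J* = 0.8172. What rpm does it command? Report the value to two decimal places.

set_propeller: D = 1.511 m, P = 1.692 m (p = P/D = 1.119788); state ← (V=0, rpm=0)
throttle_to(3796): rpm ← 3796
adjust_throttle(+613): rpm ← 3796 +613 = 4409
set_airspeed(23.16): V ← 23.16 m/s
adjust_throttle(-1616): rpm ← 4409 -1616 = 2793
adjust_airspeed(-11.76): V ← 23.16 -11.76 = 11.4 m/s
throttle_to(4187): rpm ← 4187
final state: V = 11.4 m/s, rpm = 4187 → n = rpm/60 = 69.783333 rev/s
target J* = 0.8172; solve J* = V/(n·D) for n: n = V/(J*·D) = 11.4/(0.8172 × 1.511) = 9.232345 rev/s
rpm = 60·n = 553.940705

rpm = 553.94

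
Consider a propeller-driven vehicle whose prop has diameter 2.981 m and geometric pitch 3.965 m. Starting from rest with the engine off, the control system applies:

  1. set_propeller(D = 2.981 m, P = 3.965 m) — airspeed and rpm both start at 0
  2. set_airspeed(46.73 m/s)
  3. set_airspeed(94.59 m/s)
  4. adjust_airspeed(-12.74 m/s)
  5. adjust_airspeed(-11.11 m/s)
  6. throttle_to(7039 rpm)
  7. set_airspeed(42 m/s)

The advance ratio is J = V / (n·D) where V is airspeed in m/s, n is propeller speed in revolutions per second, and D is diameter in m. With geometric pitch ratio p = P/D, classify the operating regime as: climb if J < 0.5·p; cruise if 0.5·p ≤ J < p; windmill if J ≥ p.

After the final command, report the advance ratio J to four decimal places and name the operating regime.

J = 0.1201, regime = climb

set_propeller: D = 2.981 m, P = 3.965 m (p = P/D = 1.330091); state ← (V=0, rpm=0)
set_airspeed(46.73): V ← 46.73 m/s
set_airspeed(94.59): V ← 94.59 m/s
adjust_airspeed(-12.74): V ← 94.59 -12.74 = 81.85 m/s
adjust_airspeed(-11.11): V ← 81.85 -11.11 = 70.74 m/s
throttle_to(7039): rpm ← 7039
set_airspeed(42): V ← 42 m/s
final state: V = 42 m/s, rpm = 7039 → n = rpm/60 = 117.316667 rev/s
J = V / (n·D) = 42 / (117.316667 × 2.981) = 0.120096
regime bands: climb J<0.6650 | cruise [0.6650, 1.3301) | windmill J≥1.3301
J = 0.1201 → climb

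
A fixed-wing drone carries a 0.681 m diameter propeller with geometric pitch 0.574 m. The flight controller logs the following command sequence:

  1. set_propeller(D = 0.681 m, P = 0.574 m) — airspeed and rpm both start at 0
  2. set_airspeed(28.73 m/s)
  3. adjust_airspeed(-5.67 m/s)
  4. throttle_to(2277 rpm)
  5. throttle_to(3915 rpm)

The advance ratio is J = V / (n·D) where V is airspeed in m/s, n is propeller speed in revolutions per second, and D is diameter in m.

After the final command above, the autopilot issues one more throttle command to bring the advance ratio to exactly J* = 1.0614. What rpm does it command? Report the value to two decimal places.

set_propeller: D = 0.681 m, P = 0.574 m (p = P/D = 0.842878); state ← (V=0, rpm=0)
set_airspeed(28.73): V ← 28.73 m/s
adjust_airspeed(-5.67): V ← 28.73 -5.67 = 23.06 m/s
throttle_to(2277): rpm ← 2277
throttle_to(3915): rpm ← 3915
final state: V = 23.06 m/s, rpm = 3915 → n = rpm/60 = 65.250000 rev/s
target J* = 1.0614; solve J* = V/(n·D) for n: n = V/(J*·D) = 23.06/(1.0614 × 0.681) = 31.903116 rev/s
rpm = 60·n = 1914.186981

rpm = 1914.19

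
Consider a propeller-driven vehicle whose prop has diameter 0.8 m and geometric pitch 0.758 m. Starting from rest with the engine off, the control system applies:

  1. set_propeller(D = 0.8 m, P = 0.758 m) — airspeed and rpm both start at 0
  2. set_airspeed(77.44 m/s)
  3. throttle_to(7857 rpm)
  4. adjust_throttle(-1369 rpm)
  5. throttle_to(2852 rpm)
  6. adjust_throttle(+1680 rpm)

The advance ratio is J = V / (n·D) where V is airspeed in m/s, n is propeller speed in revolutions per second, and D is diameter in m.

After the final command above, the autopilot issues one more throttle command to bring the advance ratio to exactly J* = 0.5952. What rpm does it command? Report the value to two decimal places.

rpm = 9758.06

set_propeller: D = 0.8 m, P = 0.758 m (p = P/D = 0.947500); state ← (V=0, rpm=0)
set_airspeed(77.44): V ← 77.44 m/s
throttle_to(7857): rpm ← 7857
adjust_throttle(-1369): rpm ← 7857 -1369 = 6488
throttle_to(2852): rpm ← 2852
adjust_throttle(+1680): rpm ← 2852 +1680 = 4532
final state: V = 77.44 m/s, rpm = 4532 → n = rpm/60 = 75.533333 rev/s
target J* = 0.5952; solve J* = V/(n·D) for n: n = V/(J*·D) = 77.44/(0.5952 × 0.8) = 162.634409 rev/s
rpm = 60·n = 9758.064516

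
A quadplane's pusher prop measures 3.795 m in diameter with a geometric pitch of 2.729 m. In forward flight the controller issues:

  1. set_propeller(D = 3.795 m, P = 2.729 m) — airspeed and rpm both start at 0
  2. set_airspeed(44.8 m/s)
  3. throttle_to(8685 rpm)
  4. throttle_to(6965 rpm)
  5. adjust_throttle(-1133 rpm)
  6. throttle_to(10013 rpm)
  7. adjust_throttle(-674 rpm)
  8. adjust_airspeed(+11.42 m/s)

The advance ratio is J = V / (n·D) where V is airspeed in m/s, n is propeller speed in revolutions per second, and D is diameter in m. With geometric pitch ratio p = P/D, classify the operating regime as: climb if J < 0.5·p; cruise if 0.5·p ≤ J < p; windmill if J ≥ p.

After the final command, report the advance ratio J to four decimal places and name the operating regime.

set_propeller: D = 3.795 m, P = 2.729 m (p = P/D = 0.719104); state ← (V=0, rpm=0)
set_airspeed(44.8): V ← 44.8 m/s
throttle_to(8685): rpm ← 8685
throttle_to(6965): rpm ← 6965
adjust_throttle(-1133): rpm ← 6965 -1133 = 5832
throttle_to(10013): rpm ← 10013
adjust_throttle(-674): rpm ← 10013 -674 = 9339
adjust_airspeed(+11.42): V ← 44.8 +11.42 = 56.22 m/s
final state: V = 56.22 m/s, rpm = 9339 → n = rpm/60 = 155.650000 rev/s
J = V / (n·D) = 56.22 / (155.650000 × 3.795) = 0.095177
regime bands: climb J<0.3596 | cruise [0.3596, 0.7191) | windmill J≥0.7191
J = 0.0952 → climb

J = 0.0952, regime = climb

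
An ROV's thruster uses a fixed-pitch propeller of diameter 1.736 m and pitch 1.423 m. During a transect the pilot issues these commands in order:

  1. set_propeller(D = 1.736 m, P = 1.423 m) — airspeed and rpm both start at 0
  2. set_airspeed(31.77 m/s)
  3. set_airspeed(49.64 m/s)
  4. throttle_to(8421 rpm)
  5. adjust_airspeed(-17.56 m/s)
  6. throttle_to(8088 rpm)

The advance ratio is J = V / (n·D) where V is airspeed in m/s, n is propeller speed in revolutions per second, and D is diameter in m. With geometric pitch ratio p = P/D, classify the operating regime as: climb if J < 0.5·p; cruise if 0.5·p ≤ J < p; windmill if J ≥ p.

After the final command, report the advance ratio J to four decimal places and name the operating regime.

J = 0.1371, regime = climb

set_propeller: D = 1.736 m, P = 1.423 m (p = P/D = 0.819700); state ← (V=0, rpm=0)
set_airspeed(31.77): V ← 31.77 m/s
set_airspeed(49.64): V ← 49.64 m/s
throttle_to(8421): rpm ← 8421
adjust_airspeed(-17.56): V ← 49.64 -17.56 = 32.08 m/s
throttle_to(8088): rpm ← 8088
final state: V = 32.08 m/s, rpm = 8088 → n = rpm/60 = 134.800000 rev/s
J = V / (n·D) = 32.08 / (134.800000 × 1.736) = 0.137087
regime bands: climb J<0.4099 | cruise [0.4099, 0.8197) | windmill J≥0.8197
J = 0.1371 → climb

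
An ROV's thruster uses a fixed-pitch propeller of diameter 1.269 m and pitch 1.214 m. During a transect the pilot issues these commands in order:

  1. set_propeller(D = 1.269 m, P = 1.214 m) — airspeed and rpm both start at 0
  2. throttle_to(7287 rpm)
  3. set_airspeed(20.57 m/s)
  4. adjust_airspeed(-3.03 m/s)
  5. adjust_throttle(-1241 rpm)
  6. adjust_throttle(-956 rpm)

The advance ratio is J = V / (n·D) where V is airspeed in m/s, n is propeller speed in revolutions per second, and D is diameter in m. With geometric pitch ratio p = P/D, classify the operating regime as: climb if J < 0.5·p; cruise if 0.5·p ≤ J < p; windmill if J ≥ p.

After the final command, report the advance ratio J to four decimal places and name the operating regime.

set_propeller: D = 1.269 m, P = 1.214 m (p = P/D = 0.956659); state ← (V=0, rpm=0)
throttle_to(7287): rpm ← 7287
set_airspeed(20.57): V ← 20.57 m/s
adjust_airspeed(-3.03): V ← 20.57 -3.03 = 17.54 m/s
adjust_throttle(-1241): rpm ← 7287 -1241 = 6046
adjust_throttle(-956): rpm ← 6046 -956 = 5090
final state: V = 17.54 m/s, rpm = 5090 → n = rpm/60 = 84.833333 rev/s
J = V / (n·D) = 17.54 / (84.833333 × 1.269) = 0.162930
regime bands: climb J<0.4783 | cruise [0.4783, 0.9567) | windmill J≥0.9567
J = 0.1629 → climb

J = 0.1629, regime = climb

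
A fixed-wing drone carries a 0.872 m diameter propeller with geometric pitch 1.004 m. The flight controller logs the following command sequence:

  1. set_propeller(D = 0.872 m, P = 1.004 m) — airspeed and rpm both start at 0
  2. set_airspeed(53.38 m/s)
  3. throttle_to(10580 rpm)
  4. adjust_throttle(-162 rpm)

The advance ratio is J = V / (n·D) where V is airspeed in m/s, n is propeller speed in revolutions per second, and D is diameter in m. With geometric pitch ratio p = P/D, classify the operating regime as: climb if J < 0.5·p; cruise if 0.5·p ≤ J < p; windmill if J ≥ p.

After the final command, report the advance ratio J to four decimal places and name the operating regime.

J = 0.3526, regime = climb

set_propeller: D = 0.872 m, P = 1.004 m (p = P/D = 1.151376); state ← (V=0, rpm=0)
set_airspeed(53.38): V ← 53.38 m/s
throttle_to(10580): rpm ← 10580
adjust_throttle(-162): rpm ← 10580 -162 = 10418
final state: V = 53.38 m/s, rpm = 10418 → n = rpm/60 = 173.633333 rev/s
J = V / (n·D) = 53.38 / (173.633333 × 0.872) = 0.352557
regime bands: climb J<0.5757 | cruise [0.5757, 1.1514) | windmill J≥1.1514
J = 0.3526 → climb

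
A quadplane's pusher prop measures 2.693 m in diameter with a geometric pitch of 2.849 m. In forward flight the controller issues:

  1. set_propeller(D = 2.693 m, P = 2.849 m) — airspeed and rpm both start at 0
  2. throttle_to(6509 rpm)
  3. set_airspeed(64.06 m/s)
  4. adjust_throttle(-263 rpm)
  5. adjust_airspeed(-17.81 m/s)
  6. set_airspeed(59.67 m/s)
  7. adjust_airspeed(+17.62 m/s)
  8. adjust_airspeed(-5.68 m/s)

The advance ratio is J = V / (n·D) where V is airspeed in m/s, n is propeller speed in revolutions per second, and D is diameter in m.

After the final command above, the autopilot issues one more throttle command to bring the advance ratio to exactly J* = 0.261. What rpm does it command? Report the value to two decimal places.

set_propeller: D = 2.693 m, P = 2.849 m (p = P/D = 1.057928); state ← (V=0, rpm=0)
throttle_to(6509): rpm ← 6509
set_airspeed(64.06): V ← 64.06 m/s
adjust_throttle(-263): rpm ← 6509 -263 = 6246
adjust_airspeed(-17.81): V ← 64.06 -17.81 = 46.25 m/s
set_airspeed(59.67): V ← 59.67 m/s
adjust_airspeed(+17.62): V ← 59.67 +17.62 = 77.29 m/s
adjust_airspeed(-5.68): V ← 77.29 -5.68 = 71.61 m/s
final state: V = 71.61 m/s, rpm = 6246 → n = rpm/60 = 104.100000 rev/s
target J* = 0.261; solve J* = V/(n·D) for n: n = V/(J*·D) = 71.61/(0.261 × 2.693) = 101.881848 rev/s
rpm = 60·n = 6112.910867

rpm = 6112.91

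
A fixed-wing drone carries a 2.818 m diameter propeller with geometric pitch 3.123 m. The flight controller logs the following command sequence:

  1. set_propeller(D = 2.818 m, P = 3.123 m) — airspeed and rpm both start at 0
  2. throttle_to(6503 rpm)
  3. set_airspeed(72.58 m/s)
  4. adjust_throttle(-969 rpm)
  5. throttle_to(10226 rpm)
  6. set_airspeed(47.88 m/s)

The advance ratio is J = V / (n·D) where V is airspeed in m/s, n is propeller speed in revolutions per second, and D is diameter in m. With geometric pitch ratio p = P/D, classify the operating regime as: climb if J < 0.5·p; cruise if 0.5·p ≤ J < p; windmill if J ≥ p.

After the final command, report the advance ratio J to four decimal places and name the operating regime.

J = 0.0997, regime = climb

set_propeller: D = 2.818 m, P = 3.123 m (p = P/D = 1.108233); state ← (V=0, rpm=0)
throttle_to(6503): rpm ← 6503
set_airspeed(72.58): V ← 72.58 m/s
adjust_throttle(-969): rpm ← 6503 -969 = 5534
throttle_to(10226): rpm ← 10226
set_airspeed(47.88): V ← 47.88 m/s
final state: V = 47.88 m/s, rpm = 10226 → n = rpm/60 = 170.433333 rev/s
J = V / (n·D) = 47.88 / (170.433333 × 2.818) = 0.099692
regime bands: climb J<0.5541 | cruise [0.5541, 1.1082) | windmill J≥1.1082
J = 0.0997 → climb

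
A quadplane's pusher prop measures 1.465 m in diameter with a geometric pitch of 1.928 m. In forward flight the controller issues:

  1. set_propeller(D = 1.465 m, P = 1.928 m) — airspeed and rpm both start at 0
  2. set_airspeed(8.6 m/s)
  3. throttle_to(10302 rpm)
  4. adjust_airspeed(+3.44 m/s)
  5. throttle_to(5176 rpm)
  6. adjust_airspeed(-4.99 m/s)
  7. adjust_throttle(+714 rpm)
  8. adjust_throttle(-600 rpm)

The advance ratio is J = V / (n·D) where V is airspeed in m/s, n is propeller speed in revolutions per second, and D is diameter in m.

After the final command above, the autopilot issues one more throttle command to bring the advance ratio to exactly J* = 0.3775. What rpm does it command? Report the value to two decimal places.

rpm = 764.87

set_propeller: D = 1.465 m, P = 1.928 m (p = P/D = 1.316041); state ← (V=0, rpm=0)
set_airspeed(8.6): V ← 8.6 m/s
throttle_to(10302): rpm ← 10302
adjust_airspeed(+3.44): V ← 8.6 +3.44 = 12.04 m/s
throttle_to(5176): rpm ← 5176
adjust_airspeed(-4.99): V ← 12.04 -4.99 = 7.05 m/s
adjust_throttle(+714): rpm ← 5176 +714 = 5890
adjust_throttle(-600): rpm ← 5890 -600 = 5290
final state: V = 7.05 m/s, rpm = 5290 → n = rpm/60 = 88.166667 rev/s
target J* = 0.3775; solve J* = V/(n·D) for n: n = V/(J*·D) = 7.05/(0.3775 × 1.465) = 12.747779 rev/s
rpm = 60·n = 764.866759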